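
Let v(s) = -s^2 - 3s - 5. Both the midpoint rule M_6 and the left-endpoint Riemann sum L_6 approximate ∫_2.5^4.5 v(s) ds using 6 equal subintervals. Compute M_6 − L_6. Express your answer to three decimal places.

-3.278

M_6 ≈ -56.14815.
L_6 ≈ -52.87037.
M_6 − L_6 ≈ -3.278.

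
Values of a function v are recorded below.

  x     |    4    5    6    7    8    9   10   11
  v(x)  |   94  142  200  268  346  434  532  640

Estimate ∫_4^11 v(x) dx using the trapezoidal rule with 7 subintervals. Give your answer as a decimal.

Δx = 1.
T_7 = (1/2)·[94 + 2·142 + 2·200 + 2·268 + 2·346 + 2·434 + 2·532 + 640] = 2289.

2289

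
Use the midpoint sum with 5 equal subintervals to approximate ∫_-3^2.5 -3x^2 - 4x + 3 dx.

-18.96125

Δx = (2.5 − (-3))/5 = 1.1.
Midpoints: -2.45, -1.35, -0.25, 0.85, 1.95.
f(-2.45) = -5.2075, f(-1.35) = 2.9325, f(-0.25) = 3.8125, f(0.85) = -2.5675, f(1.95) = -16.2075.
Sum = Δx · [f(-2.45) + f(-1.35) + f(-0.25) + f(0.85) + f(1.95)].
Sum = -18.96125.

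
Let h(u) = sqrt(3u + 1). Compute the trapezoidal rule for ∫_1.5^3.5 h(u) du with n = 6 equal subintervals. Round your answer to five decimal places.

Δu = (3.5 − 1.5)/6 = 1/3.
h(1.5) ≈ 2.34521, h(11/6) ≈ 2.54951, h(13/6) ≈ 2.73861, h(2.5) ≈ 2.91548, h(17/6) ≈ 3.08221, h(19/6) ≈ 3.24037, h(3.5) ≈ 3.39116.
T_6 = (Δu/2)·[h(u_0) + 2h(u_1) + ... + 2h(u_{5}) + h(u_6)].
Sum ≈ 5.79812.

5.79812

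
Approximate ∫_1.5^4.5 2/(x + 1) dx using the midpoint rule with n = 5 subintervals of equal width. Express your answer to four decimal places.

Δx = (4.5 − 1.5)/5 = 0.6.
Midpoints: 1.8, 2.4, 3, 3.6, 4.2.
f(1.8) = 5/7, f(2.4) = 10/17, f(3) = 0.5, f(3.6) = 10/23, f(4.2) = 5/13.
Sum = Δx · [f(1.8) + f(2.4) + f(3) + f(3.6) + f(4.2)].
Sum ≈ 1.5732.

1.5732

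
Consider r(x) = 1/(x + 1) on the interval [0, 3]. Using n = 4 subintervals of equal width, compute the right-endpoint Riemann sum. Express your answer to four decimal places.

1.1468

Δx = (3 − 0)/4 = 0.75.
Right endpoints: 0.75, 1.5, 2.25, 3.
r(0.75) = 4/7, r(1.5) = 0.4, r(2.25) = 4/13, r(3) = 0.25.
Sum = Δx · [r(0.75) + r(1.5) + r(2.25) + r(3)].
Sum ≈ 1.1468.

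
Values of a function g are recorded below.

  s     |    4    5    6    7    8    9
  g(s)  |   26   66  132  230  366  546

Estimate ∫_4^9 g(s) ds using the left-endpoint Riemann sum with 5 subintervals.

820

Δs = 1.
Sum = 1·[26 + 66 + 132 + 230 + 366] = 820.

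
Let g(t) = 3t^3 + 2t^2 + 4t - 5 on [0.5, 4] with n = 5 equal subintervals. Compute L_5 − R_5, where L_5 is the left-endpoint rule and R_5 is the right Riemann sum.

L_5 = 171.9025.
R_5 = 337.89.
L_5 − R_5 = -165.9875.

-165.9875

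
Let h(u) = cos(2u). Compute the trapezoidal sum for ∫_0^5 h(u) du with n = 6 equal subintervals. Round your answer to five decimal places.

Δu = (5 − 0)/6 = 5/6.
h(0) ≈ 1.00000, h(5/6) ≈ -0.09572, h(5/3) ≈ -0.98167, h(2.5) ≈ 0.28366, h(10/3) ≈ 0.92737, h(25/6) ≈ -0.46120, h(5) ≈ -0.83907.
T_6 = (Δu/2)·[h(u_0) + 2h(u_1) + ... + 2h(u_{5}) + h(u_6)].
Sum ≈ -0.20592.

-0.20592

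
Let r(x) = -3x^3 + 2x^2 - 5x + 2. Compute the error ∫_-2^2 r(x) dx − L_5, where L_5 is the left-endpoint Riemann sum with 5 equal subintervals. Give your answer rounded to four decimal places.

Exact integral: ∫_-2^2 r(x) dx ≈ 18.666667.
L_5 = 46.72.
Error ≈ 18.666667 − 46.72 ≈ -28.0533.

-28.0533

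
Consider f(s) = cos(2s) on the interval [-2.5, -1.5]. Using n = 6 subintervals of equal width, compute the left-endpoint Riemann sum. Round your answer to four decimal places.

-0.4388

Δs = (-1.5 − (-2.5))/6 = 1/6.
Left endpoints: -2.5, -7/3, -13/6, -2, -11/6, -5/3.
f(-2.5) ≈ 0.2837, f(-7/3) ≈ -0.0457, f(-13/6) ≈ -0.3700, f(-2) ≈ -0.6536, f(-11/6) ≈ -0.8653, f(-5/3) ≈ -0.9817.
Sum = Δs · [f(-2.5) + f(-7/3) + f(-13/6) + ...].
Sum ≈ -0.4388.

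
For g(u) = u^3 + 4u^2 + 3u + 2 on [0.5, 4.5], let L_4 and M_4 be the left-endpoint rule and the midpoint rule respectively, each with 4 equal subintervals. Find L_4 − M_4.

L_4 = 178.
M_4 = 258.
L_4 − M_4 = -80.

-80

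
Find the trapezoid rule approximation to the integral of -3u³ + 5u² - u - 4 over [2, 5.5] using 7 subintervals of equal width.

Δu = (5.5 − 2)/7 = 0.5.
f(2) = -10, f(2.5) = -22.125, f(3) = -43, f(3.5) = -74.875, f(4) = -120, f(4.5) = -180.625, f(5) = -259, f(5.5) = -357.375.
T_7 = (Δu/2)·[f(u_0) + 2f(u_1) + ... + 2f(u_{6}) + f(u_7)].
Sum = -441.65625.

-441.65625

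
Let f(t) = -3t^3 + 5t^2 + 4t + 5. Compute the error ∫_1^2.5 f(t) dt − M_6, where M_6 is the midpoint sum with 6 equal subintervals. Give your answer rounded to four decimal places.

Exact integral: ∫_1^2.5 f(t) dt = 13.828125.
M_6 ≈ 13.912109.
Error ≈ 13.828125 − 13.912109 ≈ -0.0840.

-0.0840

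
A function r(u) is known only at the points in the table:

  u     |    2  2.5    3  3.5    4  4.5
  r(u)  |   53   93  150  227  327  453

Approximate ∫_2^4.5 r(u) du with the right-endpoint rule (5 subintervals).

625

Δu = 0.5.
Sum = 0.5·[93 + 150 + 227 + 327 + 453] = 625.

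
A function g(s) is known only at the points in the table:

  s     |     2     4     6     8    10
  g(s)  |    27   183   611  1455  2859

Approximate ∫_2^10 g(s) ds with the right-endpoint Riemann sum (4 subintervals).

10216

Δs = 2.
Sum = 2·[183 + 611 + 1455 + 2859] = 10216.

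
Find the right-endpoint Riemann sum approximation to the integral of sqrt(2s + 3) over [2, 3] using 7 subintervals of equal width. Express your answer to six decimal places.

Δs = (3 − 2)/7 = 1/7.
Right endpoints: 15/7, 16/7, 17/7, 18/7, 19/7, 20/7, 3.
f(15/7) ≈ 2.699206, f(16/7) ≈ 2.751623, f(17/7) ≈ 2.803060, f(18/7) ≈ 2.853569, f(19/7) ≈ 2.903200, f(20/7) ≈ 2.951997, f(3) ≈ 3.000000.
Sum = Δs · [f(15/7) + f(16/7) + f(17/7) + ...].
Sum ≈ 2.851808.

2.851808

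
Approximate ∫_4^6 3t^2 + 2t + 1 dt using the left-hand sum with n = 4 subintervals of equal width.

Δt = (6 − 4)/4 = 0.5.
Left endpoints: 4, 4.5, 5, 5.5.
f(4) = 57, f(4.5) = 70.75, f(5) = 86, f(5.5) = 102.75.
Sum = Δt · [f(4) + f(4.5) + f(5) + f(5.5)].
Sum = 158.25.

158.25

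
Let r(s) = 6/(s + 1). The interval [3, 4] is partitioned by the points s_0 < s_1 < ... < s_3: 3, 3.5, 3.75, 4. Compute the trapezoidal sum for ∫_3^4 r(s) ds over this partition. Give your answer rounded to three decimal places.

Subinterval widths: 0.5, 0.25, 0.25.
r(3) = 1.5, r(3.5) = 4/3, r(3.75) = 24/19, r(4) = 1.2.
On each subinterval the trapezoid contributes (Δs_i/2)·[r(s_{i-1}) + r(s_i)].
Sum ≈ 1.341.

1.341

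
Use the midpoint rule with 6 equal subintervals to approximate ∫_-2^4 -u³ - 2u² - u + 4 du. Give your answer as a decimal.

-87.5

Δu = (4 − (-2))/6 = 1.
Midpoints: -1.5, -0.5, 0.5, 1.5, 2.5, 3.5.
f(-1.5) = 4.375, f(-0.5) = 4.125, f(0.5) = 2.875, f(1.5) = -5.375, f(2.5) = -26.625, f(3.5) = -66.875.
Sum = Δu · [f(-1.5) + f(-0.5) + f(0.5) + ...].
Sum = -87.5.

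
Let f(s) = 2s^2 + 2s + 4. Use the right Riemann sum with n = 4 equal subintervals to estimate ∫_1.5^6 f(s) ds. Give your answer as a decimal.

238.4296875

Δs = (6 − 1.5)/4 = 1.125.
Right endpoints: 2.625, 3.75, 4.875, 6.
f(2.625) = 23.03125, f(3.75) = 39.625, f(4.875) = 61.28125, f(6) = 88.
Sum = Δs · [f(2.625) + f(3.75) + f(4.875) + f(6)].
Sum = 238.4296875.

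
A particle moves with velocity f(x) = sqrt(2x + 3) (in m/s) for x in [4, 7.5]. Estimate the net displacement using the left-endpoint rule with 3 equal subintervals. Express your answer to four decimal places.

Δx = (7.5 − 4)/3 = 7/6.
Left endpoints: 4, 31/6, 19/3.
f(4) ≈ 3.3166, f(31/6) ≈ 3.6515, f(19/3) ≈ 3.9581.
Sum = Δx · [f(4) + f(31/6) + f(19/3)].
Sum ≈ 12.7473.

12.7473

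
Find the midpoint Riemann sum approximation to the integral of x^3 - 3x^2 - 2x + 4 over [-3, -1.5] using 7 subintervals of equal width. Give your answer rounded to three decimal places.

-29.803

Δx = (-1.5 − (-3))/7 = 3/14.
Midpoints: -81/28, -75/28, -69/28, -2.25, -57/28, -51/28, -45/28.
f(-81/28) = -867749/21952, f(-75/28) = -688967/21952, f(-69/28) = -532433/21952, f(-2.25) = -18.078125, f(-57/28) = -280925/21952, f(-51/28) = -183359/21952, f(-45/28) = -102857/21952.
Sum = Δx · [f(-81/28) + f(-75/28) + f(-69/28) + ...].
Sum ≈ -29.803.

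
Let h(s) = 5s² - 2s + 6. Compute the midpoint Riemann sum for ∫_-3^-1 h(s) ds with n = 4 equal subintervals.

Δs = (-1 − (-3))/4 = 0.5.
Midpoints: -2.75, -2.25, -1.75, -1.25.
h(-2.75) = 49.3125, h(-2.25) = 35.8125, h(-1.75) = 24.8125, h(-1.25) = 16.3125.
Sum = Δs · [h(-2.75) + h(-2.25) + h(-1.75) + h(-1.25)].
Sum = 63.125.

63.125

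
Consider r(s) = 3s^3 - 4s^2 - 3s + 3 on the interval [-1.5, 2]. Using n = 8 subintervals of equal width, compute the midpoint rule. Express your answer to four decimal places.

Δs = (2 − (-1.5))/8 = 0.4375.
Midpoints: -1.28125, -0.84375, -0.40625, 0.03125, 0.46875, 0.90625, 1.34375, 1.78125.
r(-1.28125) = -197675/32768, r(-0.84375) = 28887/32768, r(-0.40625) = 110017/32768, r(0.03125) = 95107/32768, r(0.46875) = 33549/32768, r(0.90625) = -25265/32768, r(1.34375) = -31943/32768, r(1.78125) = 62907/32768.
Sum = Δs · [r(-1.28125) + r(-0.84375) + r(-0.40625) + ...].
Sum ≈ 1.0092.

1.0092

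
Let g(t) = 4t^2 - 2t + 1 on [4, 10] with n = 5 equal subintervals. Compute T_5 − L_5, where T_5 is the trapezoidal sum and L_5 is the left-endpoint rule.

194.4

T_5 = 1175.76.
L_5 = 981.36.
T_5 − L_5 = 194.4.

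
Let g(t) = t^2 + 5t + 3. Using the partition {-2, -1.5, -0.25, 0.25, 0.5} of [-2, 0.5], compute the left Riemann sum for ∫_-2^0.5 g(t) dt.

-2.328125

Subinterval widths: 0.5, 1.25, 0.5, 0.25.
Left endpoints: -2, -1.5, -0.25, 0.25.
g(-2) = -3, g(-1.5) = -2.25, g(-0.25) = 1.8125, g(0.25) = 4.3125.
Sum = Σ Δt_i · g(t_i).
Sum = -2.328125.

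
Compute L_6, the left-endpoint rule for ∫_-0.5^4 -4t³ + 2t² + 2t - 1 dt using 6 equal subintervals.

Δt = (4 − (-0.5))/6 = 0.75.
Left endpoints: -0.5, 0.25, 1, 1.75, 2.5, 3.25.
f(-0.5) = -1, f(0.25) = -0.4375, f(1) = -1, f(1.75) = -12.8125, f(2.5) = -46, f(3.25) = -110.6875.
Sum = Δt · [f(-0.5) + f(0.25) + f(1) + ...].
Sum = -128.953125.

-128.953125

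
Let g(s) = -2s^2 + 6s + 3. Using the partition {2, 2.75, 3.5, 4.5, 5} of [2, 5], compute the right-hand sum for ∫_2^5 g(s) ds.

-16.09375

Subinterval widths: 0.75, 0.75, 1, 0.5.
Right endpoints: 2.75, 3.5, 4.5, 5.
g(2.75) = 4.375, g(3.5) = -0.5, g(4.5) = -10.5, g(5) = -17.
Sum = Σ Δs_i · g(s_i).
Sum = -16.09375.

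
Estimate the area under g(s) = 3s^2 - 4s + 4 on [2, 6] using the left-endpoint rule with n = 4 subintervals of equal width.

Δs = (6 − 2)/4 = 1.
Left endpoints: 2, 3, 4, 5.
g(2) = 8, g(3) = 19, g(4) = 36, g(5) = 59.
Sum = Δs · [g(2) + g(3) + g(4) + g(5)].
Sum = 122.

122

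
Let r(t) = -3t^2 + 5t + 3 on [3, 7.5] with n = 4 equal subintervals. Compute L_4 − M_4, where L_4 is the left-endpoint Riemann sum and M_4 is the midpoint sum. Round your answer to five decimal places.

62.80664

L_4 = -199.01953125.
M_4 ≈ -261.8261719.
L_4 − M_4 ≈ 62.80664.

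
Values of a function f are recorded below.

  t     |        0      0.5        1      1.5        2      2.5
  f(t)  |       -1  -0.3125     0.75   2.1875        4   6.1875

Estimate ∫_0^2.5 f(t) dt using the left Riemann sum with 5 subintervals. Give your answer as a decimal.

Δt = 0.5.
Sum = 0.5·[(-1) + (-0.3125) + 0.75 + 2.1875 + 4] = 2.8125.

2.8125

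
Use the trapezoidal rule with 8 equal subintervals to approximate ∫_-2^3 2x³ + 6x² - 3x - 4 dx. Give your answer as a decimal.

Δx = (3 − (-2))/8 = 0.625.
f(-2) = 10, f(-1.375) = 6.26953125, f(-0.75) = 0.78125, f(-0.125) = -3.53515625, f(0.5) = -3.75, f(1.125) = 3.06640625, f(1.75) = 19.84375, f(2.375) = 49.51171875, f(3) = 95.
T_8 = (Δx/2)·[f(x_0) + 2f(x_1) + ... + 2f(x_{7}) + f(x_8)].
Sum = 77.9296875.

77.9296875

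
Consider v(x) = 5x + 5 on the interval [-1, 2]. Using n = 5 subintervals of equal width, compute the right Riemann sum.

Δx = (2 − (-1))/5 = 0.6.
Right endpoints: -0.4, 0.2, 0.8, 1.4, 2.
v(-0.4) = 3, v(0.2) = 6, v(0.8) = 9, v(1.4) = 12, v(2) = 15.
Sum = Δx · [v(-0.4) + v(0.2) + v(0.8) + v(1.4) + v(2)].
Sum = 27.

27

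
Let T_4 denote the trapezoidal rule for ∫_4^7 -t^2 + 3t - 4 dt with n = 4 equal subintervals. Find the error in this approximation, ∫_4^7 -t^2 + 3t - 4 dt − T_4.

Exact integral: ∫_4^7 f(t) dt = -55.5.
T_4 = -55.78125.
Error = -55.5 − (-55.78125) = 0.28125.

0.28125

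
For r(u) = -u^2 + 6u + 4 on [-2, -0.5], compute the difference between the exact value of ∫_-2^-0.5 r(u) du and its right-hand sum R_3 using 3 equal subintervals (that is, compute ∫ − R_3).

-3.125

Exact integral: ∫_-2^-0.5 r(u) du = -7.875.
R_3 = -4.75.
Error = -7.875 − (-4.75) = -3.125.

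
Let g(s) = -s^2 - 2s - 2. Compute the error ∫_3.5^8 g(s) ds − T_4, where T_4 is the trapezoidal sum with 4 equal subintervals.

Exact integral: ∫_3.5^8 g(s) ds = -217.125.
T_4 = -218.07421875.
Error = -217.125 − (-218.07421875) = 0.94921875.

0.94921875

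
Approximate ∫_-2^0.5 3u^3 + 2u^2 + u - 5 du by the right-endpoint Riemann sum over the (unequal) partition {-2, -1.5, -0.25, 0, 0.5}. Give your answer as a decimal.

Subinterval widths: 0.5, 1.25, 0.25, 0.5.
Right endpoints: -1.5, -0.25, 0, 0.5.
f(-1.5) = -12.125, f(-0.25) = -5.171875, f(0) = -5, f(0.5) = -3.625.
Sum = Σ Δu_i · f(u_i).
Sum = -15.58984375.

-15.58984375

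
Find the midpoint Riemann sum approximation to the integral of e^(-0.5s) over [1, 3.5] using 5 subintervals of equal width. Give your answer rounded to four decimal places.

0.8633

Δs = (3.5 − 1)/5 = 0.5.
Midpoints: 1.25, 1.75, 2.25, 2.75, 3.25.
f(1.25) ≈ 0.5353, f(1.75) ≈ 0.4169, f(2.25) ≈ 0.3247, f(2.75) ≈ 0.2528, f(3.25) ≈ 0.1969.
Sum = Δs · [f(1.25) + f(1.75) + f(2.25) + f(2.75) + f(3.25)].
Sum ≈ 0.8633.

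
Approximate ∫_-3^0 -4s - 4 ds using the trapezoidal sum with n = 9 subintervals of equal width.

6

Δs = (0 − (-3))/9 = 1/3.
f(-3) = 8, f(-8/3) = 20/3, f(-7/3) = 16/3, f(-2) = 4, f(-5/3) = 8/3, f(-4/3) = 4/3, f(-1) = 0, f(-2/3) = -4/3, f(-1/3) = -8/3, f(0) = -4.
T_9 = (Δs/2)·[f(s_0) + 2f(s_1) + ... + 2f(s_{8}) + f(s_9)].
Sum = 6.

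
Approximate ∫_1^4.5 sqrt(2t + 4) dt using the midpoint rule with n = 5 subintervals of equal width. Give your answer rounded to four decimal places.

10.7277

Δt = (4.5 − 1)/5 = 0.7.
Midpoints: 1.35, 2.05, 2.75, 3.45, 4.15.
f(1.35) ≈ 2.5884, f(2.05) ≈ 2.8460, f(2.75) ≈ 3.0822, f(3.45) ≈ 3.3015, f(4.15) ≈ 3.5071.
Sum = Δt · [f(1.35) + f(2.05) + f(2.75) + f(3.45) + f(4.15)].
Sum ≈ 10.7277.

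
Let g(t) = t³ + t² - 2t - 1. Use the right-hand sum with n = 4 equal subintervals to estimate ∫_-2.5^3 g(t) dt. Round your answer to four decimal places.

43.1084

Δt = (3 − (-2.5))/4 = 1.375.
Right endpoints: -1.125, 0.25, 1.625, 3.
g(-1.125) = 559/512, g(0.25) = -1.421875, g(1.625) = 1373/512, g(3) = 29.
Sum = Δt · [g(-1.125) + g(0.25) + g(1.625) + g(3)].
Sum ≈ 43.1084.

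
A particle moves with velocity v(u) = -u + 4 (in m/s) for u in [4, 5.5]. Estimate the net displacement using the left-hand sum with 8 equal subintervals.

-0.984375

Δu = (5.5 − 4)/8 = 0.1875.
Left endpoints: 4, 4.1875, 4.375, 4.5625, 4.75, 4.9375, 5.125, 5.3125.
v(4) = 0, v(4.1875) = -0.1875, v(4.375) = -0.375, v(4.5625) = -0.5625, v(4.75) = -0.75, v(4.9375) = -0.9375, v(5.125) = -1.125, v(5.3125) = -1.3125.
Sum = Δu · [v(4) + v(4.1875) + v(4.375) + ...].
Sum = -0.984375.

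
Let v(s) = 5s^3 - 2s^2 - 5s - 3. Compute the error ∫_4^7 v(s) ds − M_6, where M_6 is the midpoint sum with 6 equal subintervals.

Exact integral: ∫_4^7 v(s) ds = 2403.75.
M_6 = 2398.71875.
Error = 2403.75 − 2398.71875 = 5.03125.

5.03125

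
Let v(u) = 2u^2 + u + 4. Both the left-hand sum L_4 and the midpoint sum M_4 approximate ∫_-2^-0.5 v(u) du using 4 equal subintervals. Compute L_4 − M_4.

1.23046875

L_4 = 10.5703125.
M_4 = 9.33984375.
L_4 − M_4 = 1.23046875.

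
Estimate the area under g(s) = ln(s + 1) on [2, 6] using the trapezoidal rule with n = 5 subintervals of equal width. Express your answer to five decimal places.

6.31541

Δs = (6 − 2)/5 = 0.8.
g(2) ≈ 1.09861, g(2.8) ≈ 1.33500, g(3.6) ≈ 1.52606, g(4.4) ≈ 1.68640, g(5.2) ≈ 1.82455, g(6) ≈ 1.94591.
T_5 = (Δs/2)·[g(s_0) + 2g(s_1) + ... + 2g(s_{4}) + g(s_5)].
Sum ≈ 6.31541.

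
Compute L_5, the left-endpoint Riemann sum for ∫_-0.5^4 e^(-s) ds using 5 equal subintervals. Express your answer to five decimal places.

Δs = (4 − (-0.5))/5 = 0.9.
Left endpoints: -0.5, 0.4, 1.3, 2.2, 3.1.
f(-0.5) ≈ 1.64872, f(0.4) ≈ 0.67032, f(1.3) ≈ 0.27253, f(2.2) ≈ 0.11080, f(3.1) ≈ 0.04505.
Sum = Δs · [f(-0.5) + f(0.4) + f(1.3) + f(2.2) + f(3.1)].
Sum ≈ 2.47268.

2.47268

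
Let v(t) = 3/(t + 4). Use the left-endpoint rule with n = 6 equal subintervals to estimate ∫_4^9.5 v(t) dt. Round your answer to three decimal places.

1.642

Δt = (9.5 − 4)/6 = 11/12.
Left endpoints: 4, 59/12, 35/6, 6.75, 23/3, 103/12.
v(4) = 0.375, v(59/12) = 36/107, v(35/6) = 18/59, v(6.75) = 12/43, v(23/3) = 9/35, v(103/12) = 36/151.
Sum = Δt · [v(4) + v(59/12) + v(35/6) + ...].
Sum ≈ 1.642.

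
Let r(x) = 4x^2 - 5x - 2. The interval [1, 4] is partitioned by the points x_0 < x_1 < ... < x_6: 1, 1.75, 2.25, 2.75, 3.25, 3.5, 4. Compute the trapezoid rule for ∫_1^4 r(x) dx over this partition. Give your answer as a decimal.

41.125

Subinterval widths: 0.75, 0.5, 0.5, 0.5, 0.25, 0.5.
r(1) = -3, r(1.75) = 1.5, r(2.25) = 7, r(2.75) = 14.5, r(3.25) = 24, r(3.5) = 29.5, r(4) = 42.
On each subinterval the trapezoid contributes (Δx_i/2)·[r(x_{i-1}) + r(x_i)].
Sum = 41.125.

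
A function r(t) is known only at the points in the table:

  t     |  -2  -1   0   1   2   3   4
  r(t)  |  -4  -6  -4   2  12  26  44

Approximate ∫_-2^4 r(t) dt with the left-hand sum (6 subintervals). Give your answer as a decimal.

Δt = 1.
Sum = 1·[(-4) + (-6) + (-4) + 2 + 12 + 26] = 26.

26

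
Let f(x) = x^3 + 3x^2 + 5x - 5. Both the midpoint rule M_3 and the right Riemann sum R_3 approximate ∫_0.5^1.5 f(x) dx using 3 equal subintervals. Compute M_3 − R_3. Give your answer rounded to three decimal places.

M_3 ≈ 4.44444.
R_3 ≈ 6.98611.
M_3 − R_3 ≈ -2.542.

-2.542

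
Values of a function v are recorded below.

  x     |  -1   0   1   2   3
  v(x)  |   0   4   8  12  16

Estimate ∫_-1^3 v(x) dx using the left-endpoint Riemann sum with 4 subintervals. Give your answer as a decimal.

Δx = 1.
Sum = 1·[0 + 4 + 8 + 12] = 24.

24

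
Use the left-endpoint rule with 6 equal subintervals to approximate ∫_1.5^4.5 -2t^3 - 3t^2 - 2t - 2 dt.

-258

Δt = (4.5 − 1.5)/6 = 0.5.
Left endpoints: 1.5, 2, 2.5, 3, 3.5, 4.
f(1.5) = -18.5, f(2) = -34, f(2.5) = -57, f(3) = -89, f(3.5) = -131.5, f(4) = -186.
Sum = Δt · [f(1.5) + f(2) + f(2.5) + ...].
Sum = -258.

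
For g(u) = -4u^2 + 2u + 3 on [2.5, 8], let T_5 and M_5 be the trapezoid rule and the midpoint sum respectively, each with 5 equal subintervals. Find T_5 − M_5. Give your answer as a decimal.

T_5 = -592.02.
M_5 = -585.365.
T_5 − M_5 = -6.655.

-6.655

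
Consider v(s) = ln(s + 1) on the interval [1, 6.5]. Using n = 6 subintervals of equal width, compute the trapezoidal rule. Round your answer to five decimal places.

8.20003

Δs = (6.5 − 1)/6 = 11/12.
v(1) ≈ 0.69315, v(23/12) ≈ 1.07044, v(17/6) ≈ 1.34373, v(3.75) ≈ 1.55814, v(14/3) ≈ 1.73460, v(67/12) ≈ 1.88454, v(6.5) ≈ 2.01490.
T_6 = (Δs/2)·[v(s_0) + 2v(s_1) + ... + 2v(s_{5}) + v(s_6)].
Sum ≈ 8.20003.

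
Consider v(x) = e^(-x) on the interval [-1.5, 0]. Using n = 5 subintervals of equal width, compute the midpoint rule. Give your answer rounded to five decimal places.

Δx = (0 − (-1.5))/5 = 0.3.
Midpoints: -1.35, -1.05, -0.75, -0.45, -0.15.
v(-1.35) ≈ 3.85743, v(-1.05) ≈ 2.85765, v(-0.75) ≈ 2.11700, v(-0.45) ≈ 1.56831, v(-0.15) ≈ 1.16183.
Sum = Δx · [v(-1.35) + v(-1.05) + v(-0.75) + v(-0.45) + v(-0.15)].
Sum ≈ 3.46867.

3.46867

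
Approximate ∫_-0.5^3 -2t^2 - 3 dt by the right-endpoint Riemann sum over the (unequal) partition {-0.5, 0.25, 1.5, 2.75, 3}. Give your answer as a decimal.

-39.625

Subinterval widths: 0.75, 1.25, 1.25, 0.25.
Right endpoints: 0.25, 1.5, 2.75, 3.
f(0.25) = -3.125, f(1.5) = -7.5, f(2.75) = -18.125, f(3) = -21.
Sum = Σ Δt_i · f(t_i).
Sum = -39.625.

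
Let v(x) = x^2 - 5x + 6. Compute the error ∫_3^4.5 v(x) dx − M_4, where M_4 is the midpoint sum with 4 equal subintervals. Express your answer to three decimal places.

Exact integral: ∫_3^4.5 v(x) dx = 2.25.
M_4 ≈ 2.23242.
Error ≈ 2.25 − 2.23242 ≈ 0.018.

0.018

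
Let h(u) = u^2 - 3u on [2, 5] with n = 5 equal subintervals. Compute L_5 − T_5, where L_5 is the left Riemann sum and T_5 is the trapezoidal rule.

L_5 = 4.08.
T_5 = 7.68.
L_5 − T_5 = -3.6.

-3.6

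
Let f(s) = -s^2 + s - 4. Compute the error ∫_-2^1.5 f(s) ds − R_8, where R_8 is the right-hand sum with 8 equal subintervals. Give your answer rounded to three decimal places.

-1.037

Exact integral: ∫_-2^1.5 f(s) ds ≈ -18.66667.
R_8 ≈ -17.62988.
Error ≈ -18.66667 − (-17.62988) ≈ -1.037.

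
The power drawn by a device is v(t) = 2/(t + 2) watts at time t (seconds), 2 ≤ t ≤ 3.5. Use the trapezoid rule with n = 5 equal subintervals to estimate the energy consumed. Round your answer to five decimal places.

0.63735

Δt = (3.5 − 2)/5 = 0.3.
v(2) = 0.5, v(2.3) = 20/43, v(2.6) = 10/23, v(2.9) = 20/49, v(3.2) = 5/13, v(3.5) = 4/11.
T_5 = (Δt/2)·[v(t_0) + 2v(t_1) + ... + 2v(t_{4}) + v(t_5)].
Sum ≈ 0.63735.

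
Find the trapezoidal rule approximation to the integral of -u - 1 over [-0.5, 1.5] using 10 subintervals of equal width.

-3

Δu = (1.5 − (-0.5))/10 = 0.2.
f(-0.5) = -0.5, f(-0.3) = -0.7, f(-0.1) = -0.9, f(0.1) = -1.1, f(0.3) = -1.3, f(0.5) = -1.5, f(0.7) = -1.7, f(0.9) = -1.9, f(1.1) = -2.1, f(1.3) = -2.3, f(1.5) = -2.5.
T_10 = (Δu/2)·[f(u_0) + 2f(u_1) + ... + 2f(u_{9}) + f(u_10)].
Sum = -3.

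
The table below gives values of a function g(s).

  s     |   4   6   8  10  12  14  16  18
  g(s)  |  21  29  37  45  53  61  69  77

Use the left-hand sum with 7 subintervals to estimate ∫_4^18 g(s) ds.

630

Δs = 2.
Sum = 2·[21 + 29 + 37 + 45 + 53 + 61 + 69] = 630.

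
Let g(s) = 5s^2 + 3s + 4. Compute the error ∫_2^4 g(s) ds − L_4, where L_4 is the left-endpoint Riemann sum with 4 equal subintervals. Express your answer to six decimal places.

16.083333

Exact integral: ∫_2^4 g(s) ds ≈ 119.33333333.
L_4 = 103.25.
Error ≈ 119.33333333 − 103.25 ≈ 16.083333.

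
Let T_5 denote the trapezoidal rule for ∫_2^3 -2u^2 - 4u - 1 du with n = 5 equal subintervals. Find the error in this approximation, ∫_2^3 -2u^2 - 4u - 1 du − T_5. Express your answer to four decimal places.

Exact integral: ∫_2^3 f(u) du ≈ -23.666667.
T_5 = -23.68.
Error ≈ -23.666667 − (-23.68) ≈ 0.0133.

0.0133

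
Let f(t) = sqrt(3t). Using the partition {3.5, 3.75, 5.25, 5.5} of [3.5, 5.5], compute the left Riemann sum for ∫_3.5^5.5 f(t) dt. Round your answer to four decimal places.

6.8334

Subinterval widths: 0.25, 1.5, 0.25.
Left endpoints: 3.5, 3.75, 5.25.
f(3.5) ≈ 3.2404, f(3.75) ≈ 3.3541, f(5.25) ≈ 3.9686.
Sum = Σ Δt_i · f(t_i).
Sum ≈ 6.8334.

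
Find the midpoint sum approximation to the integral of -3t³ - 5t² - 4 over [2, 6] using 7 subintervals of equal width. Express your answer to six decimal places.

Δt = (6 − 2)/7 = 4/7.
Midpoints: 16/7, 20/7, 24/7, 4, 32/7, 36/7, 40/7.
f(16/7) = -22620/343, f(20/7) = -39372/343, f(24/7) = -63004/343, f(4) = -276, f(32/7) = -135516/343, f(36/7) = -186700/343, f(40/7) = -249372/343.
Sum = Δt · [f(16/7) + f(20/7) + f(24/7) + ...].
Sum ≈ -1318.204082.

-1318.204082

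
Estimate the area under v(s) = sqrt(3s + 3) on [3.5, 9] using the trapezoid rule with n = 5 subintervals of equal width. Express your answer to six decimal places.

25.478609

Δs = (9 − 3.5)/5 = 1.1.
v(3.5) ≈ 3.674235, v(4.6) ≈ 4.098780, v(5.7) ≈ 4.483302, v(6.8) ≈ 4.837355, v(7.9) ≈ 5.167204, v(9) ≈ 5.477226.
T_5 = (Δs/2)·[v(s_0) + 2v(s_1) + ... + 2v(s_{4}) + v(s_5)].
Sum ≈ 25.478609.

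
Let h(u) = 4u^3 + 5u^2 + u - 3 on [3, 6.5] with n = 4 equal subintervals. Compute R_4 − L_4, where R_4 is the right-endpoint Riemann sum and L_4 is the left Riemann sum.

R_4 = 2658.1953125.
L_4 = 1642.9765625.
R_4 − L_4 = 1015.21875.

1015.21875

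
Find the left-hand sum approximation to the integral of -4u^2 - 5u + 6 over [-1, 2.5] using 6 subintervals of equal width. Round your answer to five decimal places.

-3.85648

Δu = (2.5 − (-1))/6 = 7/12.
Left endpoints: -1, -5/12, 1/6, 0.75, 4/3, 23/12.
f(-1) = 7, f(-5/12) = 133/18, f(1/6) = 91/18, f(0.75) = 0, f(4/3) = -70/9, f(23/12) = -329/18.
Sum = Δu · [f(-1) + f(-5/12) + f(1/6) + ...].
Sum ≈ -3.85648.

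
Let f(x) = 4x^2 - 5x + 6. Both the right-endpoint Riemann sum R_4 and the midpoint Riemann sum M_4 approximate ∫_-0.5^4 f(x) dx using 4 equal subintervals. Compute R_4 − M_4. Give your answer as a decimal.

28.4765625

R_4 = 99.703125.
M_4 = 71.2265625.
R_4 − M_4 = 28.4765625.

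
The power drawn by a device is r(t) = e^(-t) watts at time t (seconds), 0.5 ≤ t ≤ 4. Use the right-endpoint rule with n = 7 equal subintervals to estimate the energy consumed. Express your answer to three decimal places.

0.453

Δt = (4 − 0.5)/7 = 0.5.
Right endpoints: 1, 1.5, 2, 2.5, 3, 3.5, 4.
r(1) ≈ 0.368, r(1.5) ≈ 0.223, r(2) ≈ 0.135, r(2.5) ≈ 0.082, r(3) ≈ 0.050, r(3.5) ≈ 0.030, r(4) ≈ 0.018.
Sum = Δt · [r(1) + r(1.5) + r(2) + ...].
Sum ≈ 0.453.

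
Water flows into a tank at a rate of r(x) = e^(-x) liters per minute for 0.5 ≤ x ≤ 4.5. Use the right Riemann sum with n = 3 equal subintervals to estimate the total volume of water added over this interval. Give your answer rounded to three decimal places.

Δx = (4.5 − 0.5)/3 = 4/3.
Right endpoints: 11/6, 19/6, 4.5.
r(11/6) ≈ 0.160, r(19/6) ≈ 0.042, r(4.5) ≈ 0.011.
Sum = Δx · [r(11/6) + r(19/6) + r(4.5)].
Sum ≈ 0.284.

0.284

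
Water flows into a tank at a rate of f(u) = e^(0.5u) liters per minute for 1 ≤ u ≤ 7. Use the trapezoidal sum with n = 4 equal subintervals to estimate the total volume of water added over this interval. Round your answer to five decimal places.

65.85618

Δu = (7 − 1)/4 = 1.5.
f(1) ≈ 1.64872, f(2.5) ≈ 3.49034, f(4) ≈ 7.38906, f(5.5) ≈ 15.64263, f(7) ≈ 33.11545.
T_4 = (Δu/2)·[f(u_0) + 2f(u_1) + 2f(u_2) + 2f(u_3) + f(u_4)].
Sum ≈ 65.85618.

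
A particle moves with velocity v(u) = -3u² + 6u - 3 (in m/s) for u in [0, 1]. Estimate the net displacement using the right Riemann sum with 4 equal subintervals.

Δu = (1 − 0)/4 = 0.25.
Right endpoints: 0.25, 0.5, 0.75, 1.
v(0.25) = -1.6875, v(0.5) = -0.75, v(0.75) = -0.1875, v(1) = 0.
Sum = Δu · [v(0.25) + v(0.5) + v(0.75) + v(1)].
Sum = -0.65625.

-0.65625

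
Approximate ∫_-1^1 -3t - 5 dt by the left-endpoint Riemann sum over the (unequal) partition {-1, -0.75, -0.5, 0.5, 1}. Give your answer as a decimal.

-7.9375

Subinterval widths: 0.25, 0.25, 1, 0.5.
Left endpoints: -1, -0.75, -0.5, 0.5.
f(-1) = -2, f(-0.75) = -2.75, f(-0.5) = -3.5, f(0.5) = -6.5.
Sum = Σ Δt_i · f(t_i).
Sum = -7.9375.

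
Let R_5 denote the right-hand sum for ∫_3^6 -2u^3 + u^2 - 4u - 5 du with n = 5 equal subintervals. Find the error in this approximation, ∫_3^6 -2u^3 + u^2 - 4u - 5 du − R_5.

113.58

Exact integral: ∫_3^6 f(u) du = -613.5.
R_5 = -727.08.
Error = -613.5 − (-727.08) = 113.58.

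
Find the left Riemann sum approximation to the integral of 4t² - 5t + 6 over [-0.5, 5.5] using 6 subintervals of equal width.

Δt = (5.5 − (-0.5))/6 = 1.
Left endpoints: -0.5, 0.5, 1.5, 2.5, 3.5, 4.5.
f(-0.5) = 9.5, f(0.5) = 4.5, f(1.5) = 7.5, f(2.5) = 18.5, f(3.5) = 37.5, f(4.5) = 64.5.
Sum = Δt · [f(-0.5) + f(0.5) + f(1.5) + ...].
Sum = 142.

142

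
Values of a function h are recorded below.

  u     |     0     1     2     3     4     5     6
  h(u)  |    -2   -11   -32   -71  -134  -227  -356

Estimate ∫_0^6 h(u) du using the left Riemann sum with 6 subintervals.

-477

Δu = 1.
Sum = 1·[(-2) + (-11) + (-32) + (-71) + (-134) + (-227)] = -477.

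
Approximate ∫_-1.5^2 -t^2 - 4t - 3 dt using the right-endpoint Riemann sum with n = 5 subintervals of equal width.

-23.59

Δt = (2 − (-1.5))/5 = 0.7.
Right endpoints: -0.8, -0.1, 0.6, 1.3, 2.
f(-0.8) = -0.44, f(-0.1) = -2.61, f(0.6) = -5.76, f(1.3) = -9.89, f(2) = -15.
Sum = Δt · [f(-0.8) + f(-0.1) + f(0.6) + f(1.3) + f(2)].
Sum = -23.59.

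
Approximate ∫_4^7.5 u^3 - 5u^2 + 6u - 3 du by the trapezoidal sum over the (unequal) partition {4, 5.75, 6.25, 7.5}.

254.76171875

Subinterval widths: 1.75, 0.5, 1.25.
f(4) = 5, f(5.75) = 56.296875, f(6.25) = 83.328125, f(7.5) = 182.625.
On each subinterval the trapezoid contributes (Δu_i/2)·[f(u_{i-1}) + f(u_i)].
Sum = 254.76171875.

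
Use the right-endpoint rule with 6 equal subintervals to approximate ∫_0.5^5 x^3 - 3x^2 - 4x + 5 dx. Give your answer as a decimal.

Δx = (5 − 0.5)/6 = 0.75.
Right endpoints: 1.25, 2, 2.75, 3.5, 4.25, 5.
f(1.25) = -2.734375, f(2) = -7, f(2.75) = -7.890625, f(3.5) = -2.875, f(4.25) = 10.578125, f(5) = 35.
Sum = Δx · [f(1.25) + f(2) + f(2.75) + ...].
Sum = 18.80859375.

18.80859375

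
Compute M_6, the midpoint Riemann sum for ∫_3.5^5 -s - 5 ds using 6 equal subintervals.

-13.875

Δs = (5 − 3.5)/6 = 0.25.
Midpoints: 3.625, 3.875, 4.125, 4.375, 4.625, 4.875.
f(3.625) = -8.625, f(3.875) = -8.875, f(4.125) = -9.125, f(4.375) = -9.375, f(4.625) = -9.625, f(4.875) = -9.875.
Sum = Δs · [f(3.625) + f(3.875) + f(4.125) + ...].
Sum = -13.875.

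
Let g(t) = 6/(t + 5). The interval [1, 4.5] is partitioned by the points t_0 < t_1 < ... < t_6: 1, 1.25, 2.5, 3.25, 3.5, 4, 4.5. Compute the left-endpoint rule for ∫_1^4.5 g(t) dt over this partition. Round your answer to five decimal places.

2.91809

Subinterval widths: 0.25, 1.25, 0.75, 0.25, 0.5, 0.5.
Left endpoints: 1, 1.25, 2.5, 3.25, 3.5, 4.
g(1) = 1, g(1.25) = 0.96, g(2.5) = 0.8, g(3.25) = 8/11, g(3.5) = 12/17, g(4) = 2/3.
Sum = Σ Δt_i · g(t_i).
Sum ≈ 2.91809.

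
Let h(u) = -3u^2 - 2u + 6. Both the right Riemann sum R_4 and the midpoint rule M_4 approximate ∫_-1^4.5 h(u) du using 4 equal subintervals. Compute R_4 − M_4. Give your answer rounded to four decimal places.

R_4 = -130.83984375.
M_4 ≈ -75.775391.
R_4 − M_4 ≈ -55.0645.

-55.0645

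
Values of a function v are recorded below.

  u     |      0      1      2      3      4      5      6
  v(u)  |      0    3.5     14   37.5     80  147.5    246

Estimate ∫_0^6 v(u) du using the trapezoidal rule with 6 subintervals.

Δu = 1.
T_6 = (1/2)·[0 + 2·3.5 + 2·14 + 2·37.5 + 2·80 + 2·147.5 + 246] = 405.5.

405.5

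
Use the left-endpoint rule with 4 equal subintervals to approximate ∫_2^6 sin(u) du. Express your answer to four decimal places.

-0.6653

Δu = (6 − 2)/4 = 1.
Left endpoints: 2, 3, 4, 5.
f(2) ≈ 0.9093, f(3) ≈ 0.1411, f(4) ≈ -0.7568, f(5) ≈ -0.9589.
Sum = Δu · [f(2) + f(3) + f(4) + f(5)].
Sum ≈ -0.6653.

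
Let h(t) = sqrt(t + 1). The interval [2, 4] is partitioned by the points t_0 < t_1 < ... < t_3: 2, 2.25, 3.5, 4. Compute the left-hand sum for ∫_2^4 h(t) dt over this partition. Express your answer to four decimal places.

Subinterval widths: 0.25, 1.25, 0.5.
Left endpoints: 2, 2.25, 3.5.
h(2) ≈ 1.7321, h(2.25) ≈ 1.8028, h(3.5) ≈ 2.1213.
Sum = Σ Δt_i · h(t_i).
Sum ≈ 3.7471.

3.7471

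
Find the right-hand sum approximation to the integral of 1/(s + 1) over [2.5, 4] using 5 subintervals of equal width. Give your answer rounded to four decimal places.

0.3441

Δs = (4 − 2.5)/5 = 0.3.
Right endpoints: 2.8, 3.1, 3.4, 3.7, 4.
f(2.8) = 5/19, f(3.1) = 10/41, f(3.4) = 5/22, f(3.7) = 10/47, f(4) = 0.2.
Sum = Δs · [f(2.8) + f(3.1) + f(3.4) + f(3.7) + f(4)].
Sum ≈ 0.3441.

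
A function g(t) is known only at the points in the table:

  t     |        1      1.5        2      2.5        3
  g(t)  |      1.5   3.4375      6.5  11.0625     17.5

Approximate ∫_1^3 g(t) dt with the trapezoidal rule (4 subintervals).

15.25

Δt = 0.5.
T_4 = (0.5/2)·[1.5 + 2·3.4375 + 2·6.5 + 2·11.0625 + 17.5] = 15.25.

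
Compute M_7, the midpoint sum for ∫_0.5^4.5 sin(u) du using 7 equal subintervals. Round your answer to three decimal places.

Δu = (4.5 − 0.5)/7 = 4/7.
Midpoints: 11/14, 19/14, 27/14, 2.5, 43/14, 51/14, 59/14.
f(11/14) ≈ 0.707, f(19/14) ≈ 0.977, f(27/14) ≈ 0.937, f(2.5) ≈ 0.598, f(43/14) ≈ 0.070, f(51/14) ≈ -0.481, f(59/14) ≈ -0.878.
Sum = Δu · [f(11/14) + f(19/14) + f(27/14) + ...].
Sum ≈ 1.103.

1.103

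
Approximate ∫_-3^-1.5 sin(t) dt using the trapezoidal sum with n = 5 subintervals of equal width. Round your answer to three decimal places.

Δt = (-1.5 − (-3))/5 = 0.3.
f(-3) ≈ -0.141, f(-2.7) ≈ -0.427, f(-2.4) ≈ -0.675, f(-2.1) ≈ -0.863, f(-1.8) ≈ -0.974, f(-1.5) ≈ -0.997.
T_5 = (Δt/2)·[f(t_0) + 2f(t_1) + ... + 2f(t_{4}) + f(t_5)].
Sum ≈ -1.053.

-1.053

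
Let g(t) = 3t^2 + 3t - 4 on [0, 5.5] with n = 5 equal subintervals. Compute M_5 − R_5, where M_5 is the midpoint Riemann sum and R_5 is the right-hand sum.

M_5 = 188.08625.
R_5 = 252.065.
M_5 − R_5 = -63.97875.

-63.97875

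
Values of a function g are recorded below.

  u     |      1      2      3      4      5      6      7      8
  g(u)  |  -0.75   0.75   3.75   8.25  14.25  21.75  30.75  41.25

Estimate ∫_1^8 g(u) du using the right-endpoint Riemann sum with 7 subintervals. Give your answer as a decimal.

Δu = 1.
Sum = 1·[0.75 + 3.75 + 8.25 + 14.25 + 21.75 + 30.75 + 41.25] = 120.75.

120.75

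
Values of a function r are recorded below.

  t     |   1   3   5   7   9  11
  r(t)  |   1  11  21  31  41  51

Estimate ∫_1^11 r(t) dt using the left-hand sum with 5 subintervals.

210

Δt = 2.
Sum = 2·[1 + 11 + 21 + 31 + 41] = 210.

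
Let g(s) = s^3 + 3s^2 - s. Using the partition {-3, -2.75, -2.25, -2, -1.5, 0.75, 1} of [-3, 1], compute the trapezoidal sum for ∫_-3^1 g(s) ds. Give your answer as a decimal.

15.41015625

Subinterval widths: 0.25, 0.5, 0.25, 0.5, 2.25, 0.25.
g(-3) = 3, g(-2.75) = 4.640625, g(-2.25) = 6.046875, g(-2) = 6, g(-1.5) = 4.875, g(0.75) = 1.359375, g(1) = 3.
On each subinterval the trapezoid contributes (Δs_i/2)·[g(s_{i-1}) + g(s_i)].
Sum = 15.41015625.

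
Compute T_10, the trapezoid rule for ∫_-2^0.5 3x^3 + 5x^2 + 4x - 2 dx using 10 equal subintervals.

Δx = (0.5 − (-2))/10 = 0.25.
f(-2) = -14, f(-1.75) = -9.765625, f(-1.5) = -6.875, f(-1.25) = -5.046875, f(-1) = -4, f(-0.75) = -3.453125, f(-0.5) = -3.125, f(-0.25) = -2.734375, f(0) = -2, f(0.25) = -0.640625, f(0.5) = 1.625.
T_10 = (Δx/2)·[f(x_0) + 2f(x_1) + ... + 2f(x_{9}) + f(x_10)].
Sum = -10.95703125.

-10.95703125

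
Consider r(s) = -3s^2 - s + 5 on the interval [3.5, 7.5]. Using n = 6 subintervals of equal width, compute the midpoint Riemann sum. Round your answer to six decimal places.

Δs = (7.5 − 3.5)/6 = 2/3.
Midpoints: 23/6, 4.5, 31/6, 35/6, 6.5, 43/6.
r(23/6) = -515/12, r(4.5) = -60.25, r(31/6) = -80.25, r(35/6) = -1235/12, r(6.5) = -128.25, r(43/6) = -156.25.
Sum = Δs · [r(23/6) + r(4.5) + r(31/6) + ...].
Sum ≈ -380.555556.

-380.555556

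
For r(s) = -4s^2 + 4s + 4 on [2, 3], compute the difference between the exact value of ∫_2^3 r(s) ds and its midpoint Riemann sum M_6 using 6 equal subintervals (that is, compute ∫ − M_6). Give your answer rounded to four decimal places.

-0.0093

Exact integral: ∫_2^3 r(s) ds ≈ -11.333333.
M_6 ≈ -11.324074.
Error ≈ -11.333333 − (-11.324074) ≈ -0.0093.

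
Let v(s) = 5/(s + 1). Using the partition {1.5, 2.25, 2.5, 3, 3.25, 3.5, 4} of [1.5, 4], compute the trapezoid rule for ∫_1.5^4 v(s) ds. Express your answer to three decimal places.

3.484

Subinterval widths: 0.75, 0.25, 0.5, 0.25, 0.25, 0.5.
v(1.5) = 2, v(2.25) = 20/13, v(2.5) = 10/7, v(3) = 1.25, v(3.25) = 20/17, v(3.5) = 10/9, v(4) = 1.
On each subinterval the trapezoid contributes (Δs_i/2)·[v(s_{i-1}) + v(s_i)].
Sum ≈ 3.484.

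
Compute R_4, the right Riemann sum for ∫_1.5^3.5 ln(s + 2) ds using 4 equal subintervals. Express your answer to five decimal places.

3.10228

Δs = (3.5 − 1.5)/4 = 0.5.
Right endpoints: 2, 2.5, 3, 3.5.
f(2) ≈ 1.38629, f(2.5) ≈ 1.50408, f(3) ≈ 1.60944, f(3.5) ≈ 1.70475.
Sum = Δs · [f(2) + f(2.5) + f(3) + f(3.5)].
Sum ≈ 3.10228.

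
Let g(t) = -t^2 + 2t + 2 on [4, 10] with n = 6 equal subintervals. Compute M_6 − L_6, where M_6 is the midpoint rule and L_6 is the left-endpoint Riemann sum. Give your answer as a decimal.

M_6 = -215.5.
L_6 = -181.
M_6 − L_6 = -34.5.

-34.5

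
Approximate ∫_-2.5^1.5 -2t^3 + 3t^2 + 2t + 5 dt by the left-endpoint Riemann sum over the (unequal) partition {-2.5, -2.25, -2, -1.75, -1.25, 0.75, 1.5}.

Subinterval widths: 0.25, 0.25, 0.25, 0.5, 2, 0.75.
Left endpoints: -2.5, -2.25, -2, -1.75, -1.25, 0.75.
f(-2.5) = 50, f(-2.25) = 38.46875, f(-2) = 29, f(-1.75) = 21.40625, f(-1.25) = 11.09375, f(0.75) = 7.34375.
Sum = Σ Δt_i · f(t_i).
Sum = 67.765625.

67.765625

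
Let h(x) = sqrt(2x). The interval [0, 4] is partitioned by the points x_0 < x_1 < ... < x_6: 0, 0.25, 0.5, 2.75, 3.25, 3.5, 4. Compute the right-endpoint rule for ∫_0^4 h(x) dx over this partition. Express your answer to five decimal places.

9.05390

Subinterval widths: 0.25, 0.25, 2.25, 0.5, 0.25, 0.5.
Right endpoints: 0.25, 0.5, 2.75, 3.25, 3.5, 4.
h(0.25) ≈ 0.70711, h(0.5) ≈ 1.00000, h(2.75) ≈ 2.34521, h(3.25) ≈ 2.54951, h(3.5) ≈ 2.64575, h(4) ≈ 2.82843.
Sum = Σ Δx_i · h(x_i).
Sum ≈ 9.05390.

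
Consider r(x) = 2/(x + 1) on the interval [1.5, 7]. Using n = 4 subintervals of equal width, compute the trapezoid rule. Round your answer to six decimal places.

2.370456

Δx = (7 − 1.5)/4 = 1.375.
r(1.5) = 0.8, r(2.875) = 16/31, r(4.25) = 8/21, r(5.625) = 16/53, r(7) = 0.25.
T_4 = (Δx/2)·[r(x_0) + 2r(x_1) + 2r(x_2) + 2r(x_3) + r(x_4)].
Sum ≈ 2.370456.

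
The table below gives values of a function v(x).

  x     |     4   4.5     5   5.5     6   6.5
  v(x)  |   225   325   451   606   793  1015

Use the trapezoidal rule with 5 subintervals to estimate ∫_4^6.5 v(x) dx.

1397.5

Δx = 0.5.
T_5 = (0.5/2)·[225 + 2·325 + 2·451 + 2·606 + 2·793 + 1015] = 1397.5.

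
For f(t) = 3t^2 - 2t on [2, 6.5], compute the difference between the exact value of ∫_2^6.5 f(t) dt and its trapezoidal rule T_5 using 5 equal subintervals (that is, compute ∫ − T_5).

-1.8225

Exact integral: ∫_2^6.5 f(t) dt = 228.375.
T_5 = 230.1975.
Error = 228.375 − 230.1975 = -1.8225.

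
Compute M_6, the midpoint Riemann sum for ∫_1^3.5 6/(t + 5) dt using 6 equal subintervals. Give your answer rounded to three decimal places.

2.089

Δt = (3.5 − 1)/6 = 5/12.
Midpoints: 29/24, 1.625, 49/24, 59/24, 2.875, 79/24.
f(29/24) = 144/149, f(1.625) = 48/53, f(49/24) = 144/169, f(59/24) = 144/179, f(2.875) = 16/21, f(79/24) = 144/199.
Sum = Δt · [f(29/24) + f(1.625) + f(49/24) + ...].
Sum ≈ 2.089.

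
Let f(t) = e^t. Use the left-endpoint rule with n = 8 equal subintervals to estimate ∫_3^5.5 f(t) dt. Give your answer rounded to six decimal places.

Δt = (5.5 − 3)/8 = 0.3125.
Left endpoints: 3, 3.3125, 3.625, 3.9375, 4.25, 4.5625, 4.875, 5.1875.
f(3) ≈ 20.085537, f(3.3125) ≈ 27.453674, f(3.625) ≈ 37.524723, f(3.9375) ≈ 51.290215, f(4.25) ≈ 70.105412, f(4.5625) ≈ 95.822737, f(4.875) ≈ 130.974153, f(5.1875) ≈ 179.020442.
Sum = Δt · [f(3) + f(3.3125) + f(3.625) + ...].
Sum ≈ 191.336529.

191.336529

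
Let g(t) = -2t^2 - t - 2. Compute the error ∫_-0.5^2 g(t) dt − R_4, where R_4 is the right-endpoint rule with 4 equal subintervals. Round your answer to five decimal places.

Exact integral: ∫_-0.5^2 g(t) dt ≈ -12.2916667.
R_4 = -15.7421875.
Error ≈ -12.2916667 − (-15.7421875) ≈ 3.45052.

3.45052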